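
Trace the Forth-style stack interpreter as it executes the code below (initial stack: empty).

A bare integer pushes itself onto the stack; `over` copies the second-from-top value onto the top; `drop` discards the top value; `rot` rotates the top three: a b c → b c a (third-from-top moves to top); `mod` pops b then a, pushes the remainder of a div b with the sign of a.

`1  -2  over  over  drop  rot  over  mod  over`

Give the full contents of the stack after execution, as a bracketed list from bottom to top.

1    : 1
-2   : 1 -2
over : 1 -2 1
over : 1 -2 1 -2
drop : 1 -2 1
rot  : -2 1 1
over : -2 1 1 1
mod  : -2 1 0
over : -2 1 0 1

[-2, 1, 0, 1]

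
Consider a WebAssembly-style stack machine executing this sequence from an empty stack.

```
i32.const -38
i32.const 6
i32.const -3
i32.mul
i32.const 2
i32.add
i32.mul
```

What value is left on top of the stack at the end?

i32.const -38 -> -38
i32.const 6   -> -38 6
i32.const -3  -> -38 6 -3
i32.mul       -> -38 -18
i32.const 2   -> -38 -18 2
i32.add       -> -38 -16
i32.mul       -> 608

608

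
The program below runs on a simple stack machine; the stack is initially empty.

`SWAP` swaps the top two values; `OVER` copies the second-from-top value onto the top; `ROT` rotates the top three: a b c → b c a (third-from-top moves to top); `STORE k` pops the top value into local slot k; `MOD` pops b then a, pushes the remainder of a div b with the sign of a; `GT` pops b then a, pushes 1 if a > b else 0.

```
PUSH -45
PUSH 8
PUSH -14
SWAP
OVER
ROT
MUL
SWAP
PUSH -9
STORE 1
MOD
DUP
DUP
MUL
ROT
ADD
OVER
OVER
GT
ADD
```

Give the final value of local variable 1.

-9

PUSH -45 → [-45]
PUSH 8   → [-45, 8]
PUSH -14 → [-45, 8, -14]
SWAP     → [-45, -14, 8]
OVER     → [-45, -14, 8, -14]
ROT      → [-45, 8, -14, -14]
MUL      → [-45, 8, 196]
SWAP     → [-45, 196, 8]
PUSH -9  → [-45, 196, 8, -9]
STORE 1  → [-45, 196, 8]
MOD      → [-45, 4]
DUP      → [-45, 4, 4]
DUP      → [-45, 4, 4, 4]
MUL      → [-45, 4, 16]
ROT      → [4, 16, -45]
ADD      → [4, -29]
OVER     → [4, -29, 4]
OVER     → [4, -29, 4, -29]
GT       → [4, -29, 1]
ADD      → [4, -28]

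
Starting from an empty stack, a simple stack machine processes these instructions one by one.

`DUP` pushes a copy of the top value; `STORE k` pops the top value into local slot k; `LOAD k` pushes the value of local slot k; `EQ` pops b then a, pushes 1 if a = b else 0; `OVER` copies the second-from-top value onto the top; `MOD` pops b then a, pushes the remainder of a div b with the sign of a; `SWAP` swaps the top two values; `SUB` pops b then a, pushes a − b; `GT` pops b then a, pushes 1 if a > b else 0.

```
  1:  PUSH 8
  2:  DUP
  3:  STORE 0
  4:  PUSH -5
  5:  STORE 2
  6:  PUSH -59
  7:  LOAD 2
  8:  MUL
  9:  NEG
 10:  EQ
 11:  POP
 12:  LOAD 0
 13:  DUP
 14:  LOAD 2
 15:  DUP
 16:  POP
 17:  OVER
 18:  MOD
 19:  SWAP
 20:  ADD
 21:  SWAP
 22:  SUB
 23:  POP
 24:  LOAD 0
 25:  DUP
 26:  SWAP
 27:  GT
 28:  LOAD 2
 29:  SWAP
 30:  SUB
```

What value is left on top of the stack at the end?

PUSH 8   → 8
DUP      → 8 8
STORE 0  → 8
PUSH -5  → 8 -5
STORE 2  → 8
PUSH -59 → 8 -59
LOAD 2   → 8 -59 -5
MUL      → 8 295
NEG      → 8 -295
EQ       → 0
POP      → (empty)
LOAD 0   → 8
DUP      → 8 8
LOAD 2   → 8 8 -5
DUP      → 8 8 -5 -5
POP      → 8 8 -5
OVER     → 8 8 -5 8
MOD      → 8 8 -5
SWAP     → 8 -5 8
ADD      → 8 3
SWAP     → 3 8
SUB      → -5
POP      → (empty)
LOAD 0   → 8
DUP      → 8 8
SWAP     → 8 8
GT       → 0
LOAD 2   → 0 -5
SWAP     → -5 0
SUB      → -5

-5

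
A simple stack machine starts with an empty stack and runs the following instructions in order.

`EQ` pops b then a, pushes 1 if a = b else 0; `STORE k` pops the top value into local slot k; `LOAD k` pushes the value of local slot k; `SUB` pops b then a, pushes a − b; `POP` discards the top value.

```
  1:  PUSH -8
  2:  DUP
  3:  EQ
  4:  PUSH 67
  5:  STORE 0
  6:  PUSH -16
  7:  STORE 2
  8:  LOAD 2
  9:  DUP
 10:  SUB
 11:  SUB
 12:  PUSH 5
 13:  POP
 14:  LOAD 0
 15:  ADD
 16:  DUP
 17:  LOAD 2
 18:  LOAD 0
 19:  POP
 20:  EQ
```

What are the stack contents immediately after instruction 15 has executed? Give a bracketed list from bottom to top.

[68]

PUSH -8  → -8
DUP      → -8 -8
EQ       → 1
PUSH 67  → 1 67
STORE 0  → 1
PUSH -16 → 1 -16
STORE 2  → 1
LOAD 2   → 1 -16
DUP      → 1 -16 -16
SUB      → 1 0
SUB      → 1
PUSH 5   → 1 5
POP      → 1
LOAD 0   → 1 67
ADD      → 68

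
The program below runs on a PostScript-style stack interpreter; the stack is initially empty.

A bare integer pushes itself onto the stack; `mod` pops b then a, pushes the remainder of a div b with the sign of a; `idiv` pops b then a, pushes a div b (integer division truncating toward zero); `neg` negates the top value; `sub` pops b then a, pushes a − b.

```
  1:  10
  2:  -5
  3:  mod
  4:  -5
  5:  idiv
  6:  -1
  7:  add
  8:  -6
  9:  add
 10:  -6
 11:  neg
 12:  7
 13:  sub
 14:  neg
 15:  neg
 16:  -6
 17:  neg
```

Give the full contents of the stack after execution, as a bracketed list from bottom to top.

10   → 10
-5   → 10 -5
mod  → 0
-5   → 0 -5
idiv → 0
-1   → 0 -1
add  → -1
-6   → -1 -6
add  → -7
-6   → -7 -6
neg  → -7 6
7    → -7 6 7
sub  → -7 -1
neg  → -7 1
neg  → -7 -1
-6   → -7 -1 -6
neg  → -7 -1 6

[-7, -1, 6]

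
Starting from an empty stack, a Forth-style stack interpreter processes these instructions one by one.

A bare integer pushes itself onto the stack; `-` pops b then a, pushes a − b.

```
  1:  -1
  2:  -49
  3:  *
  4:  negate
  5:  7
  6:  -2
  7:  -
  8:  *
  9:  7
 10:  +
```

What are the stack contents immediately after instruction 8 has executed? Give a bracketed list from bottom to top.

[-441]

-1     : -1
-49    : -1 -49
*      : 49
negate : -49
7      : -49 7
-2     : -49 7 -2
-      : -49 9
*      : -441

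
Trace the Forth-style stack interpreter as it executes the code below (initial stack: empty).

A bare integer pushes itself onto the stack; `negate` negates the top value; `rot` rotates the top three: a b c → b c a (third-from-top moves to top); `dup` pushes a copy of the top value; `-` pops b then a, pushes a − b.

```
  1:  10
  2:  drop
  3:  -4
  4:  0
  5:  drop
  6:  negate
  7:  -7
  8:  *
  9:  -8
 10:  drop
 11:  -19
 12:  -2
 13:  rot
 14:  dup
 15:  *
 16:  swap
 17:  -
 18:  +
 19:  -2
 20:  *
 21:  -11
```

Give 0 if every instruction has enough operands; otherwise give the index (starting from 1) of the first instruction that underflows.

0

10     -> [10]
drop   -> []
-4     -> [-4]
0      -> [-4, 0]
drop   -> [-4]
negate -> [4]
-7     -> [4, -7]
*      -> [-28]
-8     -> [-28, -8]
drop   -> [-28]
-19    -> [-28, -19]
-2     -> [-28, -19, -2]
rot    -> [-19, -2, -28]
dup    -> [-19, -2, -28, -28]
*      -> [-19, -2, 784]
swap   -> [-19, 784, -2]
-      -> [-19, 786]
+      -> [767]
-2     -> [767, -2]
*      -> [-1534]
-11    -> [-1534, -11]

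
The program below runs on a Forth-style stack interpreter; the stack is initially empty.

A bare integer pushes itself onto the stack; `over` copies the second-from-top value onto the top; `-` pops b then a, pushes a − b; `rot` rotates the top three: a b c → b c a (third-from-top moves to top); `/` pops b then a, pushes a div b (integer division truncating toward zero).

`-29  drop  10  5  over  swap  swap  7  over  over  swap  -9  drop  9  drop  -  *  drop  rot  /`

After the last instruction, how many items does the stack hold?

-29  : -29
drop : (empty)
10   : 10
5    : 10 5
over : 10 5 10
swap : 10 10 5
swap : 10 5 10
7    : 10 5 10 7
over : 10 5 10 7 10
over : 10 5 10 7 10 7
swap : 10 5 10 7 7 10
-9   : 10 5 10 7 7 10 -9
drop : 10 5 10 7 7 10
9    : 10 5 10 7 7 10 9
drop : 10 5 10 7 7 10
-    : 10 5 10 7 -3
*    : 10 5 10 -21
drop : 10 5 10
rot  : 5 10 10
/    : 5 1

2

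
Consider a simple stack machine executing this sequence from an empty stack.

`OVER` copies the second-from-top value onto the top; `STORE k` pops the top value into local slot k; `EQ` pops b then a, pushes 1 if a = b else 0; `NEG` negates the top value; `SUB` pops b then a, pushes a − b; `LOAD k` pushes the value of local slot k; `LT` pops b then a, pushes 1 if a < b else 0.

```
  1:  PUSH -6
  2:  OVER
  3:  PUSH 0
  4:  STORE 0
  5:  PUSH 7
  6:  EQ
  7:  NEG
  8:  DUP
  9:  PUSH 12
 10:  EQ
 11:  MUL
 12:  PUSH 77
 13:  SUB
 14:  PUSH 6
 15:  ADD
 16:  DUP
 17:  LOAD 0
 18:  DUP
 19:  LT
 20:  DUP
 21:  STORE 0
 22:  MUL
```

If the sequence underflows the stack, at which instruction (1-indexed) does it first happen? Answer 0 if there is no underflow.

2

PUSH -6 → [-6]
OVER  — needs 2 operands, stack has 1 → underflow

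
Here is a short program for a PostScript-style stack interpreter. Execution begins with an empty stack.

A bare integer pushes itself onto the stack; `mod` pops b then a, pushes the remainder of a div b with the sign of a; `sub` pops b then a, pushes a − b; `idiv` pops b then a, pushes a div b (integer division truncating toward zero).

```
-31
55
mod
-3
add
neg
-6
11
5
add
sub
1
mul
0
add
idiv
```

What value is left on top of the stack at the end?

-1

-31  : [-31]
55   : [-31, 55]
mod  : [-31]
-3   : [-31, -3]
add  : [-34]
neg  : [34]
-6   : [34, -6]
11   : [34, -6, 11]
5    : [34, -6, 11, 5]
add  : [34, -6, 16]
sub  : [34, -22]
1    : [34, -22, 1]
mul  : [34, -22]
0    : [34, -22, 0]
add  : [34, -22]
idiv : [-1]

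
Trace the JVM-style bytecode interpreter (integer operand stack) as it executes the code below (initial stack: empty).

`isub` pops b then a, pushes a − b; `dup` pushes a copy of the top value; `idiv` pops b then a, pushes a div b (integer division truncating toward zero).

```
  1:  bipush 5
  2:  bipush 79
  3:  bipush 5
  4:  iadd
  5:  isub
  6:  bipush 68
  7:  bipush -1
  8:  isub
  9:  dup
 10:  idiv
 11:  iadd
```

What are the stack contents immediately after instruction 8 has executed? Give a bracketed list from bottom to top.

bipush 5  : 5
bipush 79 : 5 79
bipush 5  : 5 79 5
iadd      : 5 84
isub      : -79
bipush 68 : -79 68
bipush -1 : -79 68 -1
isub      : -79 69

[-79, 69]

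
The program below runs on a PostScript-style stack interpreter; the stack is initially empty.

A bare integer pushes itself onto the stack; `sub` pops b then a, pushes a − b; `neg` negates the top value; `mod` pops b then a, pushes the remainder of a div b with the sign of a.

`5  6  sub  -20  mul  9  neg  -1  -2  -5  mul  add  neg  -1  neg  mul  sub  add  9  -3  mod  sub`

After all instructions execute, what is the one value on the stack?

20

5   → 5
6   → 5 6
sub → -1
-20 → -1 -20
mul → 20
9   → 20 9
neg → 20 -9
-1  → 20 -9 -1
-2  → 20 -9 -1 -2
-5  → 20 -9 -1 -2 -5
mul → 20 -9 -1 10
add → 20 -9 9
neg → 20 -9 -9
-1  → 20 -9 -9 -1
neg → 20 -9 -9 1
mul → 20 -9 -9
sub → 20 0
add → 20
9   → 20 9
-3  → 20 9 -3
mod → 20 0
sub → 20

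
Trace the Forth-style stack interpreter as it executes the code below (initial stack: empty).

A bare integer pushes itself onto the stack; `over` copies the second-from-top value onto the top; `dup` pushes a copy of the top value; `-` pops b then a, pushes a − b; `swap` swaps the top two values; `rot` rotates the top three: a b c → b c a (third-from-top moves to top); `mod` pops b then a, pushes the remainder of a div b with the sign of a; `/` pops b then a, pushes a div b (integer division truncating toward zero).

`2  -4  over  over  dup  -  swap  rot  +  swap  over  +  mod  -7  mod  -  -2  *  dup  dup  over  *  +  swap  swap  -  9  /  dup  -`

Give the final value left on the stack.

0

2    -> 2
-4   -> 2 -4
over -> 2 -4 2
over -> 2 -4 2 -4
dup  -> 2 -4 2 -4 -4
-    -> 2 -4 2 0
swap -> 2 -4 0 2
rot  -> 2 0 2 -4
+    -> 2 0 -2
swap -> 2 -2 0
over -> 2 -2 0 -2
+    -> 2 -2 -2
mod  -> 2 0
-7   -> 2 0 -7
mod  -> 2 0
-    -> 2
-2   -> 2 -2
*    -> -4
dup  -> -4 -4
dup  -> -4 -4 -4
over -> -4 -4 -4 -4
*    -> -4 -4 16
+    -> -4 12
swap -> 12 -4
swap -> -4 12
-    -> -16
9    -> -16 9
/    -> -1
dup  -> -1 -1
-    -> 0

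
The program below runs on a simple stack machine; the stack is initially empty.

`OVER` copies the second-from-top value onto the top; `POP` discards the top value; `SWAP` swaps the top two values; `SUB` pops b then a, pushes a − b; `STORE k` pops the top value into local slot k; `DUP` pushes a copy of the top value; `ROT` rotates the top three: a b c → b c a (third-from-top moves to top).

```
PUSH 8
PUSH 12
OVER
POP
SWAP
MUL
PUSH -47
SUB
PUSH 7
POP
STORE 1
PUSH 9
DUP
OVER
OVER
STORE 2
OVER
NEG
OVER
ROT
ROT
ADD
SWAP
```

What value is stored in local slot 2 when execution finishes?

PUSH 8   → 8
PUSH 12  → 8 12
OVER     → 8 12 8
POP      → 8 12
SWAP     → 12 8
MUL      → 96
PUSH -47 → 96 -47
SUB      → 143
PUSH 7   → 143 7
POP      → 143
STORE 1  → (empty)
PUSH 9   → 9
DUP      → 9 9
OVER     → 9 9 9
OVER     → 9 9 9 9
STORE 2  → 9 9 9
OVER     → 9 9 9 9
NEG      → 9 9 9 -9
OVER     → 9 9 9 -9 9
ROT      → 9 9 -9 9 9
ROT      → 9 9 9 9 -9
ADD      → 9 9 9 0
SWAP     → 9 9 0 9

9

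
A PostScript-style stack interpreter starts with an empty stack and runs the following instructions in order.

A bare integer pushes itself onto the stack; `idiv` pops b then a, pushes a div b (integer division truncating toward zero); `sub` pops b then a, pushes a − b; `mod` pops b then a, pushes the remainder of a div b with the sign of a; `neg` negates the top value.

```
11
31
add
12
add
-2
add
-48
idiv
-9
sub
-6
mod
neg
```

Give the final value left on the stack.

11    11
31    11 31
add   42
12    42 12
add   54
-2    54 -2
add   52
-48   52 -48
idiv  -1
-9    -1 -9
sub   8
-6    8 -6
mod   2
neg   -2

-2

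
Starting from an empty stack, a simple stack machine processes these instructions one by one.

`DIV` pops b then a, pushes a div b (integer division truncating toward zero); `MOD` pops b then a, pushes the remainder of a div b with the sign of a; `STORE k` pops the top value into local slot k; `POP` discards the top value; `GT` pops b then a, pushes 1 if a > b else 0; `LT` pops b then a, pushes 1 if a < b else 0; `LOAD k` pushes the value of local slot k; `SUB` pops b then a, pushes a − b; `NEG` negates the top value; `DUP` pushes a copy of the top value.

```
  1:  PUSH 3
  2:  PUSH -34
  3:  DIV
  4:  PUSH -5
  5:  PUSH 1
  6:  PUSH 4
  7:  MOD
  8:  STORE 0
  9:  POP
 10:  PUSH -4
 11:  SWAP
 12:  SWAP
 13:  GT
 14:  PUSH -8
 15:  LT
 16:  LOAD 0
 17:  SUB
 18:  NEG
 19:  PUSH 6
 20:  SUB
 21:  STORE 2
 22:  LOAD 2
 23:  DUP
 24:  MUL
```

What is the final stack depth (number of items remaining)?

PUSH 3   → 3
PUSH -34 → 3 -34
DIV      → 0
PUSH -5  → 0 -5
PUSH 1   → 0 -5 1
PUSH 4   → 0 -5 1 4
MOD      → 0 -5 1
STORE 0  → 0 -5
POP      → 0
PUSH -4  → 0 -4
SWAP     → -4 0
SWAP     → 0 -4
GT       → 1
PUSH -8  → 1 -8
LT       → 0
LOAD 0   → 0 1
SUB      → -1
NEG      → 1
PUSH 6   → 1 6
SUB      → -5
STORE 2  → (empty)
LOAD 2   → -5
DUP      → -5 -5
MUL      → 25

1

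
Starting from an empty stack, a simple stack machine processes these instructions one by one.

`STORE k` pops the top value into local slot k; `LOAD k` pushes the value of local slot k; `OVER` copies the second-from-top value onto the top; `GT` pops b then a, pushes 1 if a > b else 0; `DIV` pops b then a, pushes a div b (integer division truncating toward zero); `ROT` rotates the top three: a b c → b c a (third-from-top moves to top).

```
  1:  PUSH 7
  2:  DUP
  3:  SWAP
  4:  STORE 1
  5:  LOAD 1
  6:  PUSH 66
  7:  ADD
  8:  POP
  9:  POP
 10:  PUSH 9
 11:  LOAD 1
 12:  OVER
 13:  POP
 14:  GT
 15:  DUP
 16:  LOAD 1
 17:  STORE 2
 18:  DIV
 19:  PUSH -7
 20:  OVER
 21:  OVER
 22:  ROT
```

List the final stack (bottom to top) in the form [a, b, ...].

[1, 1, -7, -7]

PUSH 7  : [7]
DUP     : [7, 7]
SWAP    : [7, 7]
STORE 1 : [7]
LOAD 1  : [7, 7]
PUSH 66 : [7, 7, 66]
ADD     : [7, 73]
POP     : [7]
POP     : []
PUSH 9  : [9]
LOAD 1  : [9, 7]
OVER    : [9, 7, 9]
POP     : [9, 7]
GT      : [1]
DUP     : [1, 1]
LOAD 1  : [1, 1, 7]
STORE 2 : [1, 1]
DIV     : [1]
PUSH -7 : [1, -7]
OVER    : [1, -7, 1]
OVER    : [1, -7, 1, -7]
ROT     : [1, 1, -7, -7]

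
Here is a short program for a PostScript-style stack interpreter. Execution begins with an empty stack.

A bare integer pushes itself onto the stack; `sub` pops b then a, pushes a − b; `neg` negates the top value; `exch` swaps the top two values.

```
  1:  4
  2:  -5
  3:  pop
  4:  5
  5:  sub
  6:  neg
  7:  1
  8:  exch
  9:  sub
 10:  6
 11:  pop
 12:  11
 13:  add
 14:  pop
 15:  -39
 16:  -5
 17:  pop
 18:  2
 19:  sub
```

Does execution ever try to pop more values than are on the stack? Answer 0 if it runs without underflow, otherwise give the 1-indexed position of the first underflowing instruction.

0

4    : 4
-5   : 4 -5
pop  : 4
5    : 4 5
sub  : -1
neg  : 1
1    : 1 1
exch : 1 1
sub  : 0
6    : 0 6
pop  : 0
11   : 0 11
add  : 11
pop  : (empty)
-39  : -39
-5   : -39 -5
pop  : -39
2    : -39 2
sub  : -41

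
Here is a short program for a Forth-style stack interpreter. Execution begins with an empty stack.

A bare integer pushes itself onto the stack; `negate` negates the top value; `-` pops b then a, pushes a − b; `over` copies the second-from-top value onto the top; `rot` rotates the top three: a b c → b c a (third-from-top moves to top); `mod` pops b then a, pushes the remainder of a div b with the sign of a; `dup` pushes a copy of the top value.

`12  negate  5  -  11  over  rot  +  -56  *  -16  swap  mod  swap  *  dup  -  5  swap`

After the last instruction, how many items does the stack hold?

2

12     -> [12]
negate -> [-12]
5      -> [-12, 5]
-      -> [-17]
11     -> [-17, 11]
over   -> [-17, 11, -17]
rot    -> [11, -17, -17]
+      -> [11, -34]
-56    -> [11, -34, -56]
*      -> [11, 1904]
-16    -> [11, 1904, -16]
swap   -> [11, -16, 1904]
mod    -> [11, -16]
swap   -> [-16, 11]
*      -> [-176]
dup    -> [-176, -176]
-      -> [0]
5      -> [0, 5]
swap   -> [5, 0]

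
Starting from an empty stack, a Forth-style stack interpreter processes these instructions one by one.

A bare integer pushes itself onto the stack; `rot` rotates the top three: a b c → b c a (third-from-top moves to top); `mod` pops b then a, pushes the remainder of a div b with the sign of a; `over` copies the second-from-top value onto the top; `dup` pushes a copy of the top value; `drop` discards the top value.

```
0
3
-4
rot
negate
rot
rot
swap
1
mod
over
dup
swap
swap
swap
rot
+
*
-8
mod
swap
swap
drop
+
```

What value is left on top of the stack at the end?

-4

0       0
3       0 3
-4      0 3 -4
rot     3 -4 0
negate  3 -4 0
rot     -4 0 3
rot     0 3 -4
swap    0 -4 3
1       0 -4 3 1
mod     0 -4 0
over    0 -4 0 -4
dup     0 -4 0 -4 -4
swap    0 -4 0 -4 -4
swap    0 -4 0 -4 -4
swap    0 -4 0 -4 -4
rot     0 -4 -4 -4 0
+       0 -4 -4 -4
*       0 -4 16
-8      0 -4 16 -8
mod     0 -4 0
swap    0 0 -4
swap    0 -4 0
drop    0 -4
+       -4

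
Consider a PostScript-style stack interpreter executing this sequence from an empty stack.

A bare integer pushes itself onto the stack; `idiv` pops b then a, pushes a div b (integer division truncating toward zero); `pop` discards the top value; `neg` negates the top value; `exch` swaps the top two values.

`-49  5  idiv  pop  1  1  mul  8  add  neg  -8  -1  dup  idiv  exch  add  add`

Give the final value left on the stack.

-16

-49  : [-49]
5    : [-49, 5]
idiv : [-9]
pop  : []
1    : [1]
1    : [1, 1]
mul  : [1]
8    : [1, 8]
add  : [9]
neg  : [-9]
-8   : [-9, -8]
-1   : [-9, -8, -1]
dup  : [-9, -8, -1, -1]
idiv : [-9, -8, 1]
exch : [-9, 1, -8]
add  : [-9, -7]
add  : [-16]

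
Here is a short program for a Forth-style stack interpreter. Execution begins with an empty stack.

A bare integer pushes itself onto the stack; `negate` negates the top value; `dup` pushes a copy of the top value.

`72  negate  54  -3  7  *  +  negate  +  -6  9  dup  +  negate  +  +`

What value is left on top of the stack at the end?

-129

72     → [72]
negate → [-72]
54     → [-72, 54]
-3     → [-72, 54, -3]
7      → [-72, 54, -3, 7]
*      → [-72, 54, -21]
+      → [-72, 33]
negate → [-72, -33]
+      → [-105]
-6     → [-105, -6]
9      → [-105, -6, 9]
dup    → [-105, -6, 9, 9]
+      → [-105, -6, 18]
negate → [-105, -6, -18]
+      → [-105, -24]
+      → [-129]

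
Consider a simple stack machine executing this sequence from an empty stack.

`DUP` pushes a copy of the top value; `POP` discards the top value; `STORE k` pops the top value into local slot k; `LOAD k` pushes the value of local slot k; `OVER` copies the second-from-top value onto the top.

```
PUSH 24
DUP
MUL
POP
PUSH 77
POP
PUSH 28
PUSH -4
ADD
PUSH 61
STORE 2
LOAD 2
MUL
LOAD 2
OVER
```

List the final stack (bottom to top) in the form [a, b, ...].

[1464, 61, 1464]

PUSH 24 → [24]
DUP     → [24, 24]
MUL     → [576]
POP     → []
PUSH 77 → [77]
POP     → []
PUSH 28 → [28]
PUSH -4 → [28, -4]
ADD     → [24]
PUSH 61 → [24, 61]
STORE 2 → [24]
LOAD 2  → [24, 61]
MUL     → [1464]
LOAD 2  → [1464, 61]
OVER    → [1464, 61, 1464]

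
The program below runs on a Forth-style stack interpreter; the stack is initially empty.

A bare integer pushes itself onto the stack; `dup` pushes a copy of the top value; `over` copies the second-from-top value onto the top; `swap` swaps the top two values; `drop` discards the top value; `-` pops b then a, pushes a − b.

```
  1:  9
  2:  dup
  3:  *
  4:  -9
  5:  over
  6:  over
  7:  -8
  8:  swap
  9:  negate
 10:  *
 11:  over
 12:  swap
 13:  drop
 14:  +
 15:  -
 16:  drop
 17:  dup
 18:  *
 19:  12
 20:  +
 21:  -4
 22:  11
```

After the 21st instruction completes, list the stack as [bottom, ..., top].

[6573, -4]

9      -> [9]
dup    -> [9, 9]
*      -> [81]
-9     -> [81, -9]
over   -> [81, -9, 81]
over   -> [81, -9, 81, -9]
-8     -> [81, -9, 81, -9, -8]
swap   -> [81, -9, 81, -8, -9]
negate -> [81, -9, 81, -8, 9]
*      -> [81, -9, 81, -72]
over   -> [81, -9, 81, -72, 81]
swap   -> [81, -9, 81, 81, -72]
drop   -> [81, -9, 81, 81]
+      -> [81, -9, 162]
-      -> [81, -171]
drop   -> [81]
dup    -> [81, 81]
*      -> [6561]
12     -> [6561, 12]
+      -> [6573]
-4     -> [6573, -4]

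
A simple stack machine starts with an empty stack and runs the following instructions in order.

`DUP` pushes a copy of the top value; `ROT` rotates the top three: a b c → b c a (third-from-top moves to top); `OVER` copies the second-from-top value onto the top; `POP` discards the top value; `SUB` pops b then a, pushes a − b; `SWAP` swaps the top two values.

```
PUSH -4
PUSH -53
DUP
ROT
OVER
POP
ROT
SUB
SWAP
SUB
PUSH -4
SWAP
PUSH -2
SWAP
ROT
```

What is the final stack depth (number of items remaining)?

PUSH -4  -> -4
PUSH -53 -> -4 -53
DUP      -> -4 -53 -53
ROT      -> -53 -53 -4
OVER     -> -53 -53 -4 -53
POP      -> -53 -53 -4
ROT      -> -53 -4 -53
SUB      -> -53 49
SWAP     -> 49 -53
SUB      -> 102
PUSH -4  -> 102 -4
SWAP     -> -4 102
PUSH -2  -> -4 102 -2
SWAP     -> -4 -2 102
ROT      -> -2 102 -4

3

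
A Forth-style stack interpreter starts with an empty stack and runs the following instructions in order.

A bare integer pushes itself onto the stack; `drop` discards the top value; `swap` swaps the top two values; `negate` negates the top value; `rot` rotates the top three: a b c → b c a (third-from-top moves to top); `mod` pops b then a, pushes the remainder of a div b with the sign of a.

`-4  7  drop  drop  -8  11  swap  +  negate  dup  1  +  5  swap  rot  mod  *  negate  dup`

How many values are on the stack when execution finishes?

2

-4      [-4]
7       [-4, 7]
drop    [-4]
drop    []
-8      [-8]
11      [-8, 11]
swap    [11, -8]
+       [3]
negate  [-3]
dup     [-3, -3]
1       [-3, -3, 1]
+       [-3, -2]
5       [-3, -2, 5]
swap    [-3, 5, -2]
rot     [5, -2, -3]
mod     [5, -2]
*       [-10]
negate  [10]
dup     [10, 10]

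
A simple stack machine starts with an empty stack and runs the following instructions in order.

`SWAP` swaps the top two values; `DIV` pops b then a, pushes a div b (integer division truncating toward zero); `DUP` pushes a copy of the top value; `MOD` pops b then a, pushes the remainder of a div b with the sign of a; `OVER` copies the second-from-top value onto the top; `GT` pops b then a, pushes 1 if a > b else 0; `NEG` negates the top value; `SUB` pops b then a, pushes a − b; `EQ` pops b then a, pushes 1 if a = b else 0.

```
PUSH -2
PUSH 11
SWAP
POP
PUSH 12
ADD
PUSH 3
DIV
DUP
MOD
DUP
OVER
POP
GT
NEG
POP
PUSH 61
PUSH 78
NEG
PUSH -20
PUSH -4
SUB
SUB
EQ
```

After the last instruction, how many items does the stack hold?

1

PUSH -2  → -2
PUSH 11  → -2 11
SWAP     → 11 -2
POP      → 11
PUSH 12  → 11 12
ADD      → 23
PUSH 3   → 23 3
DIV      → 7
DUP      → 7 7
MOD      → 0
DUP      → 0 0
OVER     → 0 0 0
POP      → 0 0
GT       → 0
NEG      → 0
POP      → (empty)
PUSH 61  → 61
PUSH 78  → 61 78
NEG      → 61 -78
PUSH -20 → 61 -78 -20
PUSH -4  → 61 -78 -20 -4
SUB      → 61 -78 -16
SUB      → 61 -62
EQ       → 0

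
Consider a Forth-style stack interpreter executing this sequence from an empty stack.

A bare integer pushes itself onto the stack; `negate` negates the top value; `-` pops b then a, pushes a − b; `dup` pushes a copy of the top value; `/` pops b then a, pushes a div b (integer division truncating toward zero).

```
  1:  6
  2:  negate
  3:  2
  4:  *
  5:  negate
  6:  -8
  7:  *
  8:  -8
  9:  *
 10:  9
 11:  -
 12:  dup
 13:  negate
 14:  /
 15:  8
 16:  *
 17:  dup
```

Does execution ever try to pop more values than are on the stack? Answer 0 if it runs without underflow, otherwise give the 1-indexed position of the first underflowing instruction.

0

6      -> 6
negate -> -6
2      -> -6 2
*      -> -12
negate -> 12
-8     -> 12 -8
*      -> -96
-8     -> -96 -8
*      -> 768
9      -> 768 9
-      -> 759
dup    -> 759 759
negate -> 759 -759
/      -> -1
8      -> -1 8
*      -> -8
dup    -> -8 -8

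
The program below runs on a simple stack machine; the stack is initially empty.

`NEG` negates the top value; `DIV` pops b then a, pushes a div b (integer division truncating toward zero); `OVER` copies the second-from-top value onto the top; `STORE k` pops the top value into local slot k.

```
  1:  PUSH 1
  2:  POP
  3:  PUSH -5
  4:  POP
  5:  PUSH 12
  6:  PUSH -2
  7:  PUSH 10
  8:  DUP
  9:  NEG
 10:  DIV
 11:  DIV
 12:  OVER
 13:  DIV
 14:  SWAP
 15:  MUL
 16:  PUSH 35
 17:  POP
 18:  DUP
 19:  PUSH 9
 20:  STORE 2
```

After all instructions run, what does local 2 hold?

9

PUSH 1  → [1]
POP     → []
PUSH -5 → [-5]
POP     → []
PUSH 12 → [12]
PUSH -2 → [12, -2]
PUSH 10 → [12, -2, 10]
DUP     → [12, -2, 10, 10]
NEG     → [12, -2, 10, -10]
DIV     → [12, -2, -1]
DIV     → [12, 2]
OVER    → [12, 2, 12]
DIV     → [12, 0]
SWAP    → [0, 12]
MUL     → [0]
PUSH 35 → [0, 35]
POP     → [0]
DUP     → [0, 0]
PUSH 9  → [0, 0, 9]
STORE 2 → [0, 0]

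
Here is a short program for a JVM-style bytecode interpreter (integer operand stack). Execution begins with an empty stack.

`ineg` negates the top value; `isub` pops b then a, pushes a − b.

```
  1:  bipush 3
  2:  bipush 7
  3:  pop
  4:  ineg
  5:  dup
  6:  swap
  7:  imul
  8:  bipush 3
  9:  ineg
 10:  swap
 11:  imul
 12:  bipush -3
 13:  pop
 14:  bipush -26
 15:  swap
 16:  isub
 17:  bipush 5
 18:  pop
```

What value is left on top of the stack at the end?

1

bipush 3   -> 3
bipush 7   -> 3 7
pop        -> 3
ineg       -> -3
dup        -> -3 -3
swap       -> -3 -3
imul       -> 9
bipush 3   -> 9 3
ineg       -> 9 -3
swap       -> -3 9
imul       -> -27
bipush -3  -> -27 -3
pop        -> -27
bipush -26 -> -27 -26
swap       -> -26 -27
isub       -> 1
bipush 5   -> 1 5
pop        -> 1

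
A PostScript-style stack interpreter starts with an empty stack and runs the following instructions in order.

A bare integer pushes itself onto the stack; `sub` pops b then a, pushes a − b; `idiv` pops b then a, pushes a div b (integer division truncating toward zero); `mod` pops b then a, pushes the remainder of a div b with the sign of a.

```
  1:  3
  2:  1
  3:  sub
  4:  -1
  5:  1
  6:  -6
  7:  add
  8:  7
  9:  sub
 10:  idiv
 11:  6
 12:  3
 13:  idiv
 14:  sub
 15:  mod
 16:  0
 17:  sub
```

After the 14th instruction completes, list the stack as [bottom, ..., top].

3    -> 3
1    -> 3 1
sub  -> 2
-1   -> 2 -1
1    -> 2 -1 1
-6   -> 2 -1 1 -6
add  -> 2 -1 -5
7    -> 2 -1 -5 7
sub  -> 2 -1 -12
idiv -> 2 0
6    -> 2 0 6
3    -> 2 0 6 3
idiv -> 2 0 2
sub  -> 2 -2

[2, -2]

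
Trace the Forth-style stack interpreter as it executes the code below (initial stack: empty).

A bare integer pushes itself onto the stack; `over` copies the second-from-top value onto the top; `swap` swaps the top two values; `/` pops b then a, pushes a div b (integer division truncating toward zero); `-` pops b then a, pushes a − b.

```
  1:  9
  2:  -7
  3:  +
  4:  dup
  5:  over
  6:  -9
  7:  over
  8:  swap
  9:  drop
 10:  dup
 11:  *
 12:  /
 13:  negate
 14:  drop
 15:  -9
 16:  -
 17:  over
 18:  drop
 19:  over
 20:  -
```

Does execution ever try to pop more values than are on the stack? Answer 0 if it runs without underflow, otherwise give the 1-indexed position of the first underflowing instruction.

9      → 9
-7     → 9 -7
+      → 2
dup    → 2 2
over   → 2 2 2
-9     → 2 2 2 -9
over   → 2 2 2 -9 2
swap   → 2 2 2 2 -9
drop   → 2 2 2 2
dup    → 2 2 2 2 2
*      → 2 2 2 4
/      → 2 2 0
negate → 2 2 0
drop   → 2 2
-9     → 2 2 -9
-      → 2 11
over   → 2 11 2
drop   → 2 11
over   → 2 11 2
-      → 2 9

0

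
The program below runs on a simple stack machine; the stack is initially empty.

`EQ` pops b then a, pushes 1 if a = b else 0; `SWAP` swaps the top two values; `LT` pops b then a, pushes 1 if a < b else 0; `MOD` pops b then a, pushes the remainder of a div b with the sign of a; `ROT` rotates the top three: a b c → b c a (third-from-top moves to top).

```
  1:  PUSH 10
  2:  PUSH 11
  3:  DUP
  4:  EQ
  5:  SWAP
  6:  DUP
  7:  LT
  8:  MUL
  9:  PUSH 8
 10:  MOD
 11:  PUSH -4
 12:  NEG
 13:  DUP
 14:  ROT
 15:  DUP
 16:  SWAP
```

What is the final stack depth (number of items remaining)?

4

PUSH 10  10
PUSH 11  10 11
DUP      10 11 11
EQ       10 1
SWAP     1 10
DUP      1 10 10
LT       1 0
MUL      0
PUSH 8   0 8
MOD      0
PUSH -4  0 -4
NEG      0 4
DUP      0 4 4
ROT      4 4 0
DUP      4 4 0 0
SWAP     4 4 0 0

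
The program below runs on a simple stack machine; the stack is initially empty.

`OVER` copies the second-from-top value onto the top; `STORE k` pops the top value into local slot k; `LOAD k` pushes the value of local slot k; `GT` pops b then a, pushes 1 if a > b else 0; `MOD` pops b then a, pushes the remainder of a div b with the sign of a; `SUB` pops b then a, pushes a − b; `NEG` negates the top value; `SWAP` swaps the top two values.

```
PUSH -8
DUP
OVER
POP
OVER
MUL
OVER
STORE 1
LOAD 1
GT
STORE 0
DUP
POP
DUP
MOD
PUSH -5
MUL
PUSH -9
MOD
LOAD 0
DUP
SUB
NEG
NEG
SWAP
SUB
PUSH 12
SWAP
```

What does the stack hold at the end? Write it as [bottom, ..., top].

PUSH -8  -8
DUP      -8 -8
OVER     -8 -8 -8
POP      -8 -8
OVER     -8 -8 -8
MUL      -8 64
OVER     -8 64 -8
STORE 1  -8 64
LOAD 1   -8 64 -8
GT       -8 1
STORE 0  -8
DUP      -8 -8
POP      -8
DUP      -8 -8
MOD      0
PUSH -5  0 -5
MUL      0
PUSH -9  0 -9
MOD      0
LOAD 0   0 1
DUP      0 1 1
SUB      0 0
NEG      0 0
NEG      0 0
SWAP     0 0
SUB      0
PUSH 12  0 12
SWAP     12 0

[12, 0]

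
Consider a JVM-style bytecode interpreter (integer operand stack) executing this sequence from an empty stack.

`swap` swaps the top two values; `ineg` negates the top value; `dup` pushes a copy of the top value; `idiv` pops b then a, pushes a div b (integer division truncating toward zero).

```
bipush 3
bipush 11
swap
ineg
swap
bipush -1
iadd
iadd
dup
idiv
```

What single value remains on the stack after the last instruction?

bipush 3  : 3
bipush 11 : 3 11
swap      : 11 3
ineg      : 11 -3
swap      : -3 11
bipush -1 : -3 11 -1
iadd      : -3 10
iadd      : 7
dup       : 7 7
idiv      : 1

1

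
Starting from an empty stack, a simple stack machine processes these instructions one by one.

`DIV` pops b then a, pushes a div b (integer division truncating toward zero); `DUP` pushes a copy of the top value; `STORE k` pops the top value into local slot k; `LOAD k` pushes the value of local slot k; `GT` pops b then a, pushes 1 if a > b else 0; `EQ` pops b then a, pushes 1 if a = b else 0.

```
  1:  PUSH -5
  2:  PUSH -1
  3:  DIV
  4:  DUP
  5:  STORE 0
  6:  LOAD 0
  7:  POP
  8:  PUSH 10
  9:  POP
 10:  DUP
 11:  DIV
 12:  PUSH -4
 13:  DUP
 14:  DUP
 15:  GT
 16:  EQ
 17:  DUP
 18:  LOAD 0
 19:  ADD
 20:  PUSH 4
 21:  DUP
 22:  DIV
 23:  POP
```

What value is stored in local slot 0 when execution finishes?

PUSH -5 : -5
PUSH -1 : -5 -1
DIV     : 5
DUP     : 5 5
STORE 0 : 5
LOAD 0  : 5 5
POP     : 5
PUSH 10 : 5 10
POP     : 5
DUP     : 5 5
DIV     : 1
PUSH -4 : 1 -4
DUP     : 1 -4 -4
DUP     : 1 -4 -4 -4
GT      : 1 -4 0
EQ      : 1 0
DUP     : 1 0 0
LOAD 0  : 1 0 0 5
ADD     : 1 0 5
PUSH 4  : 1 0 5 4
DUP     : 1 0 5 4 4
DIV     : 1 0 5 1
POP     : 1 0 5

5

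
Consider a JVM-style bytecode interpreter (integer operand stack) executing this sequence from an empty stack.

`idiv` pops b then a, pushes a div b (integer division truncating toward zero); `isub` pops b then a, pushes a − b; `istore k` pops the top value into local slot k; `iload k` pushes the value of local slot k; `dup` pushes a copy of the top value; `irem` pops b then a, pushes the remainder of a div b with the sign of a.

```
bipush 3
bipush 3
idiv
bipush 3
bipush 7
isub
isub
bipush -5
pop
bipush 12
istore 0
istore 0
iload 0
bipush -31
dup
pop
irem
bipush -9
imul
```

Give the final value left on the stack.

-45

bipush 3   → [3]
bipush 3   → [3, 3]
idiv       → [1]
bipush 3   → [1, 3]
bipush 7   → [1, 3, 7]
isub       → [1, -4]
isub       → [5]
bipush -5  → [5, -5]
pop        → [5]
bipush 12  → [5, 12]
istore 0   → [5]
istore 0   → []
iload 0    → [5]
bipush -31 → [5, -31]
dup        → [5, -31, -31]
pop        → [5, -31]
irem       → [5]
bipush -9  → [5, -9]
imul       → [-45]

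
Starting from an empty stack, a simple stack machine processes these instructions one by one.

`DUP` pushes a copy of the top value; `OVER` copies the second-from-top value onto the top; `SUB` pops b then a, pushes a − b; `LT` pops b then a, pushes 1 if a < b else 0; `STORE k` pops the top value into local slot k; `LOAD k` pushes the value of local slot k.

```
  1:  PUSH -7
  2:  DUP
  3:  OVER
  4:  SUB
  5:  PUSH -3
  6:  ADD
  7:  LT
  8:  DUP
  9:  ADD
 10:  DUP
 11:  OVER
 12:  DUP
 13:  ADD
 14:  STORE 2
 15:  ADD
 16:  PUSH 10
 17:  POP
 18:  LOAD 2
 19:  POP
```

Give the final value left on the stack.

4

PUSH -7 -> [-7]
DUP     -> [-7, -7]
OVER    -> [-7, -7, -7]
SUB     -> [-7, 0]
PUSH -3 -> [-7, 0, -3]
ADD     -> [-7, -3]
LT      -> [1]
DUP     -> [1, 1]
ADD     -> [2]
DUP     -> [2, 2]
OVER    -> [2, 2, 2]
DUP     -> [2, 2, 2, 2]
ADD     -> [2, 2, 4]
STORE 2 -> [2, 2]
ADD     -> [4]
PUSH 10 -> [4, 10]
POP     -> [4]
LOAD 2  -> [4, 4]
POP     -> [4]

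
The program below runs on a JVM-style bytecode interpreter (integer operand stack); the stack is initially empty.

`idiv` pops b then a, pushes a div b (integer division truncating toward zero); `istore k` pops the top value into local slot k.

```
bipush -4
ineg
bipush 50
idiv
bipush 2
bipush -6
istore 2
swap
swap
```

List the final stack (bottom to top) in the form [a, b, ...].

[0, 2]

bipush -4 → -4
ineg      → 4
bipush 50 → 4 50
idiv      → 0
bipush 2  → 0 2
bipush -6 → 0 2 -6
istore 2  → 0 2
swap      → 2 0
swap      → 0 2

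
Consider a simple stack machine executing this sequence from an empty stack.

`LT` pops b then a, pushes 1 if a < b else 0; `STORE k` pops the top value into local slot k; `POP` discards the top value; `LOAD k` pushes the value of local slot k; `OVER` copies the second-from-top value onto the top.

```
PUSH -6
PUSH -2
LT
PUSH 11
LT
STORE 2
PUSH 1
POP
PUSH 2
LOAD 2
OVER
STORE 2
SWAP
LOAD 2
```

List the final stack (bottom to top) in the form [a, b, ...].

[1, 2, 2]

PUSH -6  [-6]
PUSH -2  [-6, -2]
LT       [1]
PUSH 11  [1, 11]
LT       [1]
STORE 2  []
PUSH 1   [1]
POP      []
PUSH 2   [2]
LOAD 2   [2, 1]
OVER     [2, 1, 2]
STORE 2  [2, 1]
SWAP     [1, 2]
LOAD 2   [1, 2, 2]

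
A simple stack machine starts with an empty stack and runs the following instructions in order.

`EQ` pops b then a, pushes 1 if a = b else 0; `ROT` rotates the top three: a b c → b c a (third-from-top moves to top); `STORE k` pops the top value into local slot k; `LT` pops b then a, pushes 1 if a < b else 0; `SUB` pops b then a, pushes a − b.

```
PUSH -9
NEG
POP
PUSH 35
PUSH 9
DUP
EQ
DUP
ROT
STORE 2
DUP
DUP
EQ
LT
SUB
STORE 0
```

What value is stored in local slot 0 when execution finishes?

1

PUSH -9 : [-9]
NEG     : [9]
POP     : []
PUSH 35 : [35]
PUSH 9  : [35, 9]
DUP     : [35, 9, 9]
EQ      : [35, 1]
DUP     : [35, 1, 1]
ROT     : [1, 1, 35]
STORE 2 : [1, 1]
DUP     : [1, 1, 1]
DUP     : [1, 1, 1, 1]
EQ      : [1, 1, 1]
LT      : [1, 0]
SUB     : [1]
STORE 0 : []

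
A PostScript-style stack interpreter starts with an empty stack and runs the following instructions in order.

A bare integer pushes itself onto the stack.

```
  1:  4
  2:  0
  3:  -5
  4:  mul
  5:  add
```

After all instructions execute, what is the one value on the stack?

4   -> [4]
0   -> [4, 0]
-5  -> [4, 0, -5]
mul -> [4, 0]
add -> [4]

4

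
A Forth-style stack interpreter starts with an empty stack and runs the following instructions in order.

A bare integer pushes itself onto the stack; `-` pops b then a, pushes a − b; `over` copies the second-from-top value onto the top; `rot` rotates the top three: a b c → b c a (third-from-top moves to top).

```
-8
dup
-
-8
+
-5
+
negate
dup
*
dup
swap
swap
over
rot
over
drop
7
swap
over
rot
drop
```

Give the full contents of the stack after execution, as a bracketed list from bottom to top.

[169, 169, 169, 7]

-8     → -8
dup    → -8 -8
-      → 0
-8     → 0 -8
+      → -8
-5     → -8 -5
+      → -13
negate → 13
dup    → 13 13
*      → 169
dup    → 169 169
swap   → 169 169
swap   → 169 169
over   → 169 169 169
rot    → 169 169 169
over   → 169 169 169 169
drop   → 169 169 169
7      → 169 169 169 7
swap   → 169 169 7 169
over   → 169 169 7 169 7
rot    → 169 169 169 7 7
drop   → 169 169 169 7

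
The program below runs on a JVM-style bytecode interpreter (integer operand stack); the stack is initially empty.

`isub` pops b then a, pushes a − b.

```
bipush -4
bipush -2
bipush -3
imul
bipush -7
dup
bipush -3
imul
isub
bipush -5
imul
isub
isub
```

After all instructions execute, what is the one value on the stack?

130

bipush -4 : -4
bipush -2 : -4 -2
bipush -3 : -4 -2 -3
imul      : -4 6
bipush -7 : -4 6 -7
dup       : -4 6 -7 -7
bipush -3 : -4 6 -7 -7 -3
imul      : -4 6 -7 21
isub      : -4 6 -28
bipush -5 : -4 6 -28 -5
imul      : -4 6 140
isub      : -4 -134
isub      : 130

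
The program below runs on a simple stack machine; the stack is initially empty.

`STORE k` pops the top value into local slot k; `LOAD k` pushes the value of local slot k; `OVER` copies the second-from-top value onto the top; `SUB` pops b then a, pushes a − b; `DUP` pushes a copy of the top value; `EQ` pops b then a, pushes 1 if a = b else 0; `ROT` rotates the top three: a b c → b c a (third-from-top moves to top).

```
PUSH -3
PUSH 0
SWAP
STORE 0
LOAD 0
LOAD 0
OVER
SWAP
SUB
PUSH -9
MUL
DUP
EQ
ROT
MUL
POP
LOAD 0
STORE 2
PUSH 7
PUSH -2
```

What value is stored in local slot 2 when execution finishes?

-3

PUSH -3 → [-3]
PUSH 0  → [-3, 0]
SWAP    → [0, -3]
STORE 0 → [0]
LOAD 0  → [0, -3]
LOAD 0  → [0, -3, -3]
OVER    → [0, -3, -3, -3]
SWAP    → [0, -3, -3, -3]
SUB     → [0, -3, 0]
PUSH -9 → [0, -3, 0, -9]
MUL     → [0, -3, 0]
DUP     → [0, -3, 0, 0]
EQ      → [0, -3, 1]
ROT     → [-3, 1, 0]
MUL     → [-3, 0]
POP     → [-3]
LOAD 0  → [-3, -3]
STORE 2 → [-3]
PUSH 7  → [-3, 7]
PUSH -2 → [-3, 7, -2]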